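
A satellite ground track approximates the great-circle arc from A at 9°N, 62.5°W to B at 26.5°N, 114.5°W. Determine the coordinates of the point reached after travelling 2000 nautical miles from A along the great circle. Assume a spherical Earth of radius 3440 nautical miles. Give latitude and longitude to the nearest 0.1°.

≈ 22.0°N, 94.4°W

Write both endpoints as unit vectors p₁, p₂ with components (cos φ cos λ, cos φ sin λ, sin φ).
The central angle between the endpoints is δ = arccos(p₁·p₂) ≈ 0.910 rad (52.1°). The total great-circle distance is δ·R ≈ 0.910 × 3440 ≈ 3129 nmi, so the target fraction is f = 2000/3129 ≈ 0.639.
Interpolate at f ≈ 0.639 with slerp weights a = sin((1−f)δ)/sin δ ≈ 0.408, b = sin(fδ)/sin δ ≈ 0.696.
p = a·p₁ + b·p₂ ≈ (-0.072, -0.924, 0.374); φ = arcsin(p_z) ≈ 21.98°, λ = atan2(p_y, p_x) ≈ -94.45°.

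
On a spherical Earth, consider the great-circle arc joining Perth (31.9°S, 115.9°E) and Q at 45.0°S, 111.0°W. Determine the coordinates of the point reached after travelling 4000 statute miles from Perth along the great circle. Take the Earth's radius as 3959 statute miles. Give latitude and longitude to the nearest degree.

From cos δ = sin φ₁ sin φ₂ + cos φ₁ cos φ₂ cos Δλ, the central angle is δ ≈ 1.607 rad (92.1°). The total great-circle distance is δ·R ≈ 1.607 × 3959 ≈ 6363 mi, so the target fraction is f = 4000/6363 ≈ 0.629.
Interpolate at f ≈ 0.629 with slerp weights a = sin((1−f)δ)/sin δ ≈ 0.563, b = sin(fδ)/sin δ ≈ 0.848.
p = a·p₁ + b·p₂ ≈ (-0.423, -0.130, -0.897); φ = arcsin(p_z) ≈ -63.71°, λ = atan2(p_y, p_x) ≈ -162.94°.

≈ 64°S, 163°W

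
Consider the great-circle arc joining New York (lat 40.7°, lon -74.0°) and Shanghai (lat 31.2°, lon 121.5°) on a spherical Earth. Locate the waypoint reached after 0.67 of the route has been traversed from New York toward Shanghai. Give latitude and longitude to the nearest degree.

≈ lat 65°, lon 138°

Write both endpoints as unit vectors p₁, p₂ with components (cos φ cos λ, cos φ sin λ, sin φ).
The central angle between the endpoints is δ = arccos(p₁·p₂) ≈ 1.862 rad (106.7°).
Interpolate at f = 0.67 with slerp weights a = sin((1−f)δ)/sin δ ≈ 0.602, b = sin(fδ)/sin δ ≈ 0.990.
p = a·p₁ + b·p₂ ≈ (-0.317, 0.283, 0.905); φ = arcsin(p_z) ≈ 64.86°, λ = atan2(p_y, p_x) ≈ 138.18°.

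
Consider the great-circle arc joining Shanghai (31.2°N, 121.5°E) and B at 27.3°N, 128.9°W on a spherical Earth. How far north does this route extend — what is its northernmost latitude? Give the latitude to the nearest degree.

≈ 44°N

The great circle lies in the plane with unit normal n̂ = (p₁ × p₂)/|p₁ × p₂|.
Here n̂_z ≈ +0.716; the vertex latitude is φ_max = arccos|n̂_z| ≈ 44.3°.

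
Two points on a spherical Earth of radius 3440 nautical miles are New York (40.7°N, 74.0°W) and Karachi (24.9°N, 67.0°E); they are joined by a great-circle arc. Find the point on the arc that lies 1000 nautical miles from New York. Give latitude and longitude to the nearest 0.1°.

≈ 53.1°N, 57.6°W

Convert each endpoint to a unit vector on the sphere (x = cos φ cos λ, y = cos φ sin λ, z = sin φ).
The central angle between the endpoints is δ = arccos(p₁·p₂) ≈ 1.834 rad (105.1°). The total great-circle distance is δ·R ≈ 1.834 × 3440 ≈ 6308 nmi, so the target fraction is f = 1000/6308 ≈ 0.159.
Interpolate at f ≈ 0.159 with slerp weights a = sin((1−f)δ)/sin δ ≈ 1.035, b = sin(fδ)/sin δ ≈ 0.297.
p = a·p₁ + b·p₂ ≈ (0.322, -0.507, 0.800); φ = arcsin(p_z) ≈ 53.13°, λ = atan2(p_y, p_x) ≈ -57.60°.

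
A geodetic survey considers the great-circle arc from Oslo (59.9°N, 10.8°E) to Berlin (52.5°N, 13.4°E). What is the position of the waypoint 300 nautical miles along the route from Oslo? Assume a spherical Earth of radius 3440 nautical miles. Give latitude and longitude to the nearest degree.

≈ 55°N, 13°E

Convert each endpoint to a unit vector on the sphere (x = cos φ cos λ, y = cos φ sin λ, z = sin φ).
The central angle between the endpoints is δ = arccos(p₁·p₂) ≈ 0.132 rad (7.5°). The total great-circle distance is δ·R ≈ 0.132 × 3440 ≈ 453 nmi, so the target fraction is f = 300/453 ≈ 0.663.
Interpolate at f ≈ 0.663 with slerp weights a = sin((1−f)δ)/sin δ ≈ 0.338, b = sin(fδ)/sin δ ≈ 0.664.
p = a·p₁ + b·p₂ ≈ (0.560, 0.125, 0.819); φ = arcsin(p_z) ≈ 55.00°, λ = atan2(p_y, p_x) ≈ 12.63°.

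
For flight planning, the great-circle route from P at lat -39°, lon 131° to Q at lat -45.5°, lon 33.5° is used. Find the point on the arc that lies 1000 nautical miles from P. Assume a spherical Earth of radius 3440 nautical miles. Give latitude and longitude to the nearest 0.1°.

Write both endpoints as unit vectors p₁, p₂ with components (cos φ cos λ, cos φ sin λ, sin φ).
The central angle between the endpoints is δ = arccos(p₁·p₂) ≈ 1.183 rad (67.8°). The total great-circle distance is δ·R ≈ 1.183 × 3440 ≈ 4071 nmi, so the target fraction is f = 1000/4071 ≈ 0.246.
Interpolate at f ≈ 0.246 with slerp weights a = sin((1−f)δ)/sin δ ≈ 0.841, b = sin(fδ)/sin δ ≈ 0.310.
p = a·p₁ + b·p₂ ≈ (-0.248, 0.613, -0.750); φ = arcsin(p_z) ≈ -48.60°, λ = atan2(p_y, p_x) ≈ 112.02°.

≈ lat -48.6°, lon 112.0°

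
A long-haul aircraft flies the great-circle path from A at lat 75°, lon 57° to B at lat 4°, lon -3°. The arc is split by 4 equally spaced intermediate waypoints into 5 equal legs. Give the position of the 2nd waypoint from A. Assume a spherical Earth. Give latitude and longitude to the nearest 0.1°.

Write both endpoints as unit vectors p₁, p₂ with components (cos φ cos λ, cos φ sin λ, sin φ).
The central angle between the endpoints is δ = arccos(p₁·p₂) ≈ 1.373 rad (78.7°).
Interpolate at f = 2/5 with slerp weights a = sin((1−f)δ)/sin δ ≈ 0.748, b = sin(fδ)/sin δ ≈ 0.532.
p = a·p₁ + b·p₂ ≈ (0.636, 0.135, 0.760); φ = arcsin(p_z) ≈ 49.46°, λ = atan2(p_y, p_x) ≈ 11.96°.

≈ lat 49.5°, lon 12.0°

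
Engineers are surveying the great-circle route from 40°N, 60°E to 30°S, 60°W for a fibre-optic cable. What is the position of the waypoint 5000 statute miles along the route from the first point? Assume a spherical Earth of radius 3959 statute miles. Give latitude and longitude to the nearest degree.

From cos δ = sin φ₁ sin φ₂ + cos φ₁ cos φ₂ cos Δλ, the central angle is δ ≈ 2.282 rad (130.8°). The total great-circle distance is δ·R ≈ 2.282 × 3959 ≈ 9036 mi, so the target fraction is f = 5000/9036 ≈ 0.553.
Interpolate at f ≈ 0.553 with slerp weights a = sin((1−f)δ)/sin δ ≈ 1.125, b = sin(fδ)/sin δ ≈ 1.258.
p = a·p₁ + b·p₂ ≈ (0.976, -0.198, 0.094); φ = arcsin(p_z) ≈ 5.39°, λ = atan2(p_y, p_x) ≈ -11.45°.

≈ 5°N, 11°W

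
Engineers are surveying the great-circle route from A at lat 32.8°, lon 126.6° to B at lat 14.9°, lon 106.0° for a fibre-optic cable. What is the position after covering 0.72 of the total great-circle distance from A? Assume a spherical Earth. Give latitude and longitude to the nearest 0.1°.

Convert each endpoint to a unit vector on the sphere (x = cos φ cos λ, y = cos φ sin λ, z = sin φ).
The central angle between the endpoints is δ = arccos(p₁·p₂) ≈ 0.452 rad (25.9°).
Interpolate at f = 0.72 with slerp weights a = sin((1−f)δ)/sin δ ≈ 0.289, b = sin(fδ)/sin δ ≈ 0.732.
p = a·p₁ + b·p₂ ≈ (-0.340, 0.875, 0.345); φ = arcsin(p_z) ≈ 20.17°, λ = atan2(p_y, p_x) ≈ 111.22°.

≈ lat 20.2°, lon 111.2°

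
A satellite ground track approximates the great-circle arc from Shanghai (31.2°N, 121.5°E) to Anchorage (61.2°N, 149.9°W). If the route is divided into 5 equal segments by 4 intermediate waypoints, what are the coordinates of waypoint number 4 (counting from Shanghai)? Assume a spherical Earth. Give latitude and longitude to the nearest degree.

≈ 62°N, 176°W

From cos δ = sin φ₁ sin φ₂ + cos φ₁ cos φ₂ cos Δλ, the central angle is δ ≈ 1.088 rad (62.4°).
Interpolate at f = 4/5 with slerp weights a = sin((1−f)δ)/sin δ ≈ 0.244, b = sin(fδ)/sin δ ≈ 0.863.
p = a·p₁ + b·p₂ ≈ (-0.469, -0.031, 0.883); φ = arcsin(p_z) ≈ 61.98°, λ = atan2(p_y, p_x) ≈ -176.24°.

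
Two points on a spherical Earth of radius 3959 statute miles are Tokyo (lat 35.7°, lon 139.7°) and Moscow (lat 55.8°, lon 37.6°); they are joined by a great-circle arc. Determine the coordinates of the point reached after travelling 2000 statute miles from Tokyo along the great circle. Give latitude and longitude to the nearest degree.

≈ lat 56°, lon 109°

Write both endpoints as unit vectors p₁, p₂ with components (cos φ cos λ, cos φ sin λ, sin φ).
The central angle between the endpoints is δ = arccos(p₁·p₂) ≈ 1.173 rad (67.2°). The total great-circle distance is δ·R ≈ 1.173 × 3959 ≈ 4646 mi, so the target fraction is f = 2000/4646 ≈ 0.430.
Interpolate at f ≈ 0.430 with slerp weights a = sin((1−f)δ)/sin δ ≈ 0.672, b = sin(fδ)/sin δ ≈ 0.525.
p = a·p₁ + b·p₂ ≈ (-0.182, 0.533, 0.826); φ = arcsin(p_z) ≈ 55.71°, λ = atan2(p_y, p_x) ≈ 108.90°.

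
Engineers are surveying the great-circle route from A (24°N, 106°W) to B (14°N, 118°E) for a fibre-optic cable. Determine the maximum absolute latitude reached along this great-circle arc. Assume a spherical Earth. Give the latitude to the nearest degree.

≈ 43°N

The great circle lies in the plane with unit normal n̂ = (p₁ × p₂)/|p₁ × p₂|.
Here n̂_z ≈ -0.731; the vertex latitude is φ_max = arccos|n̂_z| ≈ 43.0°.
Check via Clairaut: cos φ_max = |cos φ₁| · sin C = cos(24.0°)·sin(53.2°) ≈ 0.731, again giving ≈ 43.0°.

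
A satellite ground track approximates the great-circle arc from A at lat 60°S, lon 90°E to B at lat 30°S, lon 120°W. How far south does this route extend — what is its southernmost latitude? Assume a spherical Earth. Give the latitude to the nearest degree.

The great circle lies in the plane with unit normal n̂ = (p₁ × p₂)/|p₁ × p₂|.
Here n̂_z ≈ +0.217; the vertex latitude is φ_max = arccos|n̂_z| ≈ 77.5°.
Check via Clairaut: cos φ_max = |cos φ₁| · sin C = cos(60.0°)·sin(154.3°) ≈ 0.217, again giving ≈ 77.5°.

≈ 77°S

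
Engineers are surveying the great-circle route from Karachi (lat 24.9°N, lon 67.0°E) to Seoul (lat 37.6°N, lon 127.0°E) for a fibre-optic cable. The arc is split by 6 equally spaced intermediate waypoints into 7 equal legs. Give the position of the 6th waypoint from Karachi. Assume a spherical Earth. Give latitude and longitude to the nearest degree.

≈ lat 38°N, lon 118°E

Write both endpoints as unit vectors p₁, p₂ with components (cos φ cos λ, cos φ sin λ, sin φ).
The central angle between the endpoints is δ = arccos(p₁·p₂) ≈ 0.907 rad (52.0°).
Interpolate at f = 6/7 with slerp weights a = sin((1−f)δ)/sin δ ≈ 0.164, b = sin(fδ)/sin δ ≈ 0.891.
p = a·p₁ + b·p₂ ≈ (-0.366, 0.700, 0.612); φ = arcsin(p_z) ≈ 37.76°, λ = atan2(p_y, p_x) ≈ 117.62°.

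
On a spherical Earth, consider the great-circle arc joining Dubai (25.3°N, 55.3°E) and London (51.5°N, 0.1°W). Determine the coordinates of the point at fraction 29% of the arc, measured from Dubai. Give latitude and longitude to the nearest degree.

≈ (35°N, 44°E)

Convert each endpoint to a unit vector on the sphere (x = cos φ cos λ, y = cos φ sin λ, z = sin φ).
The central angle between the endpoints is δ = arccos(p₁·p₂) ≈ 0.858 rad (49.2°).
Interpolate at f = 0.29 with slerp weights a = sin((1−f)δ)/sin δ ≈ 0.756, b = sin(fδ)/sin δ ≈ 0.326.
p = a·p₁ + b·p₂ ≈ (0.592, 0.562, 0.578); φ = arcsin(p_z) ≈ 35.31°, λ = atan2(p_y, p_x) ≈ 43.51°.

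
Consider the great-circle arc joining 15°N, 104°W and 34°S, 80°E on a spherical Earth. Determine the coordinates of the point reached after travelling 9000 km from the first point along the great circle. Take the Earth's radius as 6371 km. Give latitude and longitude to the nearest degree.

≈ 64°S, 127°W

Write both endpoints as unit vectors p₁, p₂ with components (cos φ cos λ, cos φ sin λ, sin φ).
The central angle between the endpoints is δ = arccos(p₁·p₂) ≈ 2.804 rad (160.7°). The total great-circle distance is δ·R ≈ 2.804 × 6371 ≈ 17865 km, so the target fraction is f = 9000/17865 ≈ 0.504.
Interpolate at f ≈ 0.504 with slerp weights a = sin((1−f)δ)/sin δ ≈ 2.971, b = sin(fδ)/sin δ ≈ 2.982.
p = a·p₁ + b·p₂ ≈ (-0.265, -0.350, -0.898); φ = arcsin(p_z) ≈ -63.96°, λ = atan2(p_y, p_x) ≈ -127.13°.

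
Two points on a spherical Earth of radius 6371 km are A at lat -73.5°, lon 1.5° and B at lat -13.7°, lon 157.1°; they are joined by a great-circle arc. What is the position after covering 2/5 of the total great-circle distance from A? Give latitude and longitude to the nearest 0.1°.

The haversine formula gives a central angle δ ≈ 1.595 rad (91.4°) between the endpoints.
Interpolate at f = 2/5 with slerp weights a = sin((1−f)δ)/sin δ ≈ 0.818, b = sin(fδ)/sin δ ≈ 0.596.
p = a·p₁ + b·p₂ ≈ (-0.301, 0.231, -0.925); φ = arcsin(p_z) ≈ -67.69°, λ = atan2(p_y, p_x) ≈ 142.46°.

≈ lat -67.7°, lon 142.5°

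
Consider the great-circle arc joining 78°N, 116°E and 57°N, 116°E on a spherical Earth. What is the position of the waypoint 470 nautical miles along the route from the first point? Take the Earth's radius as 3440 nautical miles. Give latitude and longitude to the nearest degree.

≈ 70°N, 116°E

Write both endpoints as unit vectors p₁, p₂ with components (cos φ cos λ, cos φ sin λ, sin φ).
The central angle between the endpoints is δ = arccos(p₁·p₂) ≈ 0.367 rad (21.0°). The total great-circle distance is δ·R ≈ 0.367 × 3440 ≈ 1261 nmi, so the target fraction is f = 470/1261 ≈ 0.373.
Interpolate at f ≈ 0.373 with slerp weights a = sin((1−f)δ)/sin δ ≈ 0.636, b = sin(fδ)/sin δ ≈ 0.380.
p = a·p₁ + b·p₂ ≈ (-0.149, 0.305, 0.941); φ = arcsin(p_z) ≈ 70.17°, λ = atan2(p_y, p_x) ≈ 116.00°.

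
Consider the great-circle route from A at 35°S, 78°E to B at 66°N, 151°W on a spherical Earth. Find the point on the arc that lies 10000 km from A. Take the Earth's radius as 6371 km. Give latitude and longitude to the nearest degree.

Convert each endpoint to a unit vector on the sphere (x = cos φ cos λ, y = cos φ sin λ, z = sin φ).
The central angle between the endpoints is δ = arccos(p₁·p₂) ≈ 2.408 rad (138.0°). The total great-circle distance is δ·R ≈ 2.408 × 6371 ≈ 15339 km, so the target fraction is f = 10000/15339 ≈ 0.652.
Interpolate at f ≈ 0.652 with slerp weights a = sin((1−f)δ)/sin δ ≈ 1.110, b = sin(fδ)/sin δ ≈ 1.493.
p = a·p₁ + b·p₂ ≈ (-0.342, 0.595, 0.727); φ = arcsin(p_z) ≈ 46.67°, λ = atan2(p_y, p_x) ≈ 119.90°.

≈ 47°N, 120°E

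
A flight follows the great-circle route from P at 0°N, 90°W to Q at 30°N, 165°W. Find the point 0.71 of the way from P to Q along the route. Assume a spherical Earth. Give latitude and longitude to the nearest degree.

Convert each endpoint to a unit vector on the sphere (x = cos φ cos λ, y = cos φ sin λ, z = sin φ).
The central angle between the endpoints is δ = arccos(p₁·p₂) ≈ 1.345 rad (77.0°).
Interpolate at f = 0.71 with slerp weights a = sin((1−f)δ)/sin δ ≈ 0.390, b = sin(fδ)/sin δ ≈ 0.837.
p = a·p₁ + b·p₂ ≈ (-0.701, -0.578, 0.419); φ = arcsin(p_z) ≈ 24.76°, λ = atan2(p_y, p_x) ≈ -140.49°.

≈ 25°N, 140°W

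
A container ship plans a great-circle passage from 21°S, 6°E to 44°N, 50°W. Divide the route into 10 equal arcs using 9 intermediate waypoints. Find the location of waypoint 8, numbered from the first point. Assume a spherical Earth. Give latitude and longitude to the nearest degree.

≈ 33°N, 35°W

The haversine formula gives a central angle δ ≈ 1.444 rad (82.7°) between the endpoints.
Interpolate at f = 8/10 with slerp weights a = sin((1−f)δ)/sin δ ≈ 0.287, b = sin(fδ)/sin δ ≈ 0.922.
p = a·p₁ + b·p₂ ≈ (0.693, -0.480, 0.538); φ = arcsin(p_z) ≈ 32.53°, λ = atan2(p_y, p_x) ≈ -34.72°.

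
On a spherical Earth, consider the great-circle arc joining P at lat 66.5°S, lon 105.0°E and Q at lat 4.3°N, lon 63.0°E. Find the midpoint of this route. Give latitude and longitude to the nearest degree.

≈ lat 33°S, lon 75°E

From cos δ = sin φ₁ sin φ₂ + cos φ₁ cos φ₂ cos Δλ, the central angle is δ ≈ 1.342 rad (76.9°).
Interpolate at f = 1/2 with slerp weights a = sin((1−f)δ)/sin δ ≈ 0.638, b = sin(fδ)/sin δ ≈ 0.638.
p = a·p₁ + b·p₂ ≈ (0.223, 0.813, -0.538); φ = arcsin(p_z) ≈ -32.52°, λ = atan2(p_y, p_x) ≈ 74.66°.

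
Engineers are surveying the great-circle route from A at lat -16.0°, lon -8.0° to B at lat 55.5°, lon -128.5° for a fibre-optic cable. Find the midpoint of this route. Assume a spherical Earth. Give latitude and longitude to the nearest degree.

≈ lat 33°, lon -44°

The haversine formula gives a central angle δ ≈ 2.098 rad (120.2°) between the endpoints.
Interpolate at f = 1/2 with slerp weights a = sin((1−f)δ)/sin δ ≈ 1.004, b = sin(fδ)/sin δ ≈ 1.004.
p = a·p₁ + b·p₂ ≈ (0.601, -0.579, 0.550); φ = arcsin(p_z) ≈ 33.40°, λ = atan2(p_y, p_x) ≈ -43.92°.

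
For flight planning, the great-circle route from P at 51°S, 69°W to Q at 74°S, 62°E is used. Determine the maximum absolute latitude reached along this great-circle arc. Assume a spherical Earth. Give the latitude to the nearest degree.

The great circle lies in the plane with unit normal n̂ = (p₁ × p₂)/|p₁ × p₂|.
Here n̂_z ≈ +0.169; the vertex latitude is φ_max = arccos|n̂_z| ≈ 80.3°.
Check via Clairaut: cos φ_max = |cos φ₁| · sin C = cos(51.0°)·sin(164.4°) ≈ 0.169, again giving ≈ 80.3°.

≈ 80°S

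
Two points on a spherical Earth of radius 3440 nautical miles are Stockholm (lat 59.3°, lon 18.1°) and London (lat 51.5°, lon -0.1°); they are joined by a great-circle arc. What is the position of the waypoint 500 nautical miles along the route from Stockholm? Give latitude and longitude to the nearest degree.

≈ lat 55°, lon 6°

Convert each endpoint to a unit vector on the sphere (x = cos φ cos λ, y = cos φ sin λ, z = sin φ).
The central angle between the endpoints is δ = arccos(p₁·p₂) ≈ 0.225 rad (12.9°). The total great-circle distance is δ·R ≈ 0.225 × 3440 ≈ 773 nmi, so the target fraction is f = 500/773 ≈ 0.647.
Interpolate at f ≈ 0.647 with slerp weights a = sin((1−f)δ)/sin δ ≈ 0.356, b = sin(fδ)/sin δ ≈ 0.650.
p = a·p₁ + b·p₂ ≈ (0.577, 0.056, 0.815); φ = arcsin(p_z) ≈ 54.55°, λ = atan2(p_y, p_x) ≈ 5.52°.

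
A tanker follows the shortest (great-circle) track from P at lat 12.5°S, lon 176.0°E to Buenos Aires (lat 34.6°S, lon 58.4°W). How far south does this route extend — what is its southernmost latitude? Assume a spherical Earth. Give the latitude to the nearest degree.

The great circle lies in the plane with unit normal n̂ = (p₁ × p₂)/|p₁ × p₂|.
Here n̂_z ≈ +0.696; the vertex latitude is φ_max = arccos|n̂_z| ≈ 45.9°.

≈ 46°S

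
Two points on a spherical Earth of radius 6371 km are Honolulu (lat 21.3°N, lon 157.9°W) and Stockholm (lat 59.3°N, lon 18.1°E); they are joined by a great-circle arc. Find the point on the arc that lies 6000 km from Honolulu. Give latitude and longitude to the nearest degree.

Convert each endpoint to a unit vector on the sphere (x = cos φ cos λ, y = cos φ sin λ, z = sin φ).
The central angle between the endpoints is δ = arccos(p₁·p₂) ≈ 1.734 rad (99.3°). The total great-circle distance is δ·R ≈ 1.734 × 6371 ≈ 11045 km, so the target fraction is f = 6000/11045 ≈ 0.543.
Interpolate at f ≈ 0.543 with slerp weights a = sin((1−f)δ)/sin δ ≈ 0.721, b = sin(fδ)/sin δ ≈ 0.819.
p = a·p₁ + b·p₂ ≈ (-0.225, -0.123, 0.967); φ = arcsin(p_z) ≈ 75.15°, λ = atan2(p_y, p_x) ≈ -151.36°.

≈ lat 75°N, lon 151°W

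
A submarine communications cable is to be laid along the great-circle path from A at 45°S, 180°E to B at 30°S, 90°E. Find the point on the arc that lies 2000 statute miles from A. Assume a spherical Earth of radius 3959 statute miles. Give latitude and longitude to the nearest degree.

The haversine formula gives a central angle δ ≈ 1.209 rad (69.3°) between the endpoints. The total great-circle distance is δ·R ≈ 1.209 × 3959 ≈ 4788 mi, so the target fraction is f = 2000/4788 ≈ 0.418.
Interpolate at f ≈ 0.418 with slerp weights a = sin((1−f)δ)/sin δ ≈ 0.692, b = sin(fδ)/sin δ ≈ 0.517.
p = a·p₁ + b·p₂ ≈ (-0.489, 0.448, -0.748); φ = arcsin(p_z) ≈ -48.43°, λ = atan2(p_y, p_x) ≈ 137.53°.

≈ 48°S, 138°E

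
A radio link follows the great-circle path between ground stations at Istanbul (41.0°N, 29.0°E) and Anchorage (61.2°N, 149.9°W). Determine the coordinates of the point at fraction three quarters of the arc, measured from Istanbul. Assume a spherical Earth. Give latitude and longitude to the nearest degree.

≈ (81°N, 148°W)

Write both endpoints as unit vectors p₁, p₂ with components (cos φ cos λ, cos φ sin λ, sin φ).
The central angle between the endpoints is δ = arccos(p₁·p₂) ≈ 1.358 rad (77.8°).
Interpolate at f = 3/4 with slerp weights a = sin((1−f)δ)/sin δ ≈ 0.341, b = sin(fδ)/sin δ ≈ 0.871.
p = a·p₁ + b·p₂ ≈ (-0.138, -0.086, 0.987); φ = arcsin(p_z) ≈ 80.64°, λ = atan2(p_y, p_x) ≈ -148.16°.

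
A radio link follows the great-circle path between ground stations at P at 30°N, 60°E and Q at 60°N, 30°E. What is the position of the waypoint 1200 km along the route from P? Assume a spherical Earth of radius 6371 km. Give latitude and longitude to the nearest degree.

The haversine formula gives a central angle δ ≈ 0.630 rad (36.1°) between the endpoints. The total great-circle distance is δ·R ≈ 0.630 × 6371 ≈ 4014 km, so the target fraction is f = 1200/4014 ≈ 0.299.
Interpolate at f ≈ 0.299 with slerp weights a = sin((1−f)δ)/sin δ ≈ 0.726, b = sin(fδ)/sin δ ≈ 0.318.
p = a·p₁ + b·p₂ ≈ (0.452, 0.624, 0.638); φ = arcsin(p_z) ≈ 39.64°, λ = atan2(p_y, p_x) ≈ 54.08°.

≈ 40°N, 54°E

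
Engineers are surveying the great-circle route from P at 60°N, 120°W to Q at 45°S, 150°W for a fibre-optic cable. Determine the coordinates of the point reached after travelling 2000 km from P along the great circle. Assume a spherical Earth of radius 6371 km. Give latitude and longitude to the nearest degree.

Write both endpoints as unit vectors p₁, p₂ with components (cos φ cos λ, cos φ sin λ, sin φ).
The central angle between the endpoints is δ = arccos(p₁·p₂) ≈ 1.882 rad (107.8°). The total great-circle distance is δ·R ≈ 1.882 × 6371 ≈ 11990 km, so the target fraction is f = 2000/11990 ≈ 0.167.
Interpolate at f ≈ 0.167 with slerp weights a = sin((1−f)δ)/sin δ ≈ 1.050, b = sin(fδ)/sin δ ≈ 0.324.
p = a·p₁ + b·p₂ ≈ (-0.461, -0.570, 0.680); φ = arcsin(p_z) ≈ 42.87°, λ = atan2(p_y, p_x) ≈ -129.00°.

≈ 43°N, 129°W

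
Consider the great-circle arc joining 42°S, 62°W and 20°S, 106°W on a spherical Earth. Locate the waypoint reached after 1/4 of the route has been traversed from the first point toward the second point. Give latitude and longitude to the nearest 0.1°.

≈ 38.1°S, 75.1°W

Convert each endpoint to a unit vector on the sphere (x = cos φ cos λ, y = cos φ sin λ, z = sin φ).
The central angle between the endpoints is δ = arccos(p₁·p₂) ≈ 0.751 rad (43.0°).
Interpolate at f = 1/4 with slerp weights a = sin((1−f)δ)/sin δ ≈ 0.782, b = sin(fδ)/sin δ ≈ 0.274.
p = a·p₁ + b·p₂ ≈ (0.202, -0.760, -0.617); φ = arcsin(p_z) ≈ -38.11°, λ = atan2(p_y, p_x) ≈ -75.11°.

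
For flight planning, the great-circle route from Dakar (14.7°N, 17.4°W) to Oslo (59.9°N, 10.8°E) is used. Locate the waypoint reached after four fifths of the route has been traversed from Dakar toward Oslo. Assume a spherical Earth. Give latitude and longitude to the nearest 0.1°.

Write both endpoints as unit vectors p₁, p₂ with components (cos φ cos λ, cos φ sin λ, sin φ).
The central angle between the endpoints is δ = arccos(p₁·p₂) ≈ 0.867 rad (49.7°).
Interpolate at f = 4/5 with slerp weights a = sin((1−f)δ)/sin δ ≈ 0.226, b = sin(fδ)/sin δ ≈ 0.839.
p = a·p₁ + b·p₂ ≈ (0.622, 0.013, 0.783); φ = arcsin(p_z) ≈ 51.53°, λ = atan2(p_y, p_x) ≈ 1.23°.

≈ 51.5°N, 1.2°E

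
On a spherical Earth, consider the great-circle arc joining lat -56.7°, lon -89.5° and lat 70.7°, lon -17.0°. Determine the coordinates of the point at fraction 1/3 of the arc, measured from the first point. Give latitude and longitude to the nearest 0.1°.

≈ lat -13.6°, lon -69.5°

Write both endpoints as unit vectors p₁, p₂ with components (cos φ cos λ, cos φ sin λ, sin φ).
The central angle between the endpoints is δ = arccos(p₁·p₂) ≈ 2.395 rad (137.2°).
Interpolate at f = 1/3 with slerp weights a = sin((1−f)δ)/sin δ ≈ 1.473, b = sin(fδ)/sin δ ≈ 1.055.
p = a·p₁ + b·p₂ ≈ (0.341, -0.910, -0.235); φ = arcsin(p_z) ≈ -13.59°, λ = atan2(p_y, p_x) ≈ -69.49°.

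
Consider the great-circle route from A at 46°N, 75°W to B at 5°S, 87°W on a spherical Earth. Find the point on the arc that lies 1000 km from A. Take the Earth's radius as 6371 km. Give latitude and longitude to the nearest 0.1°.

≈ 37.3°N, 78.0°W

Convert each endpoint to a unit vector on the sphere (x = cos φ cos λ, y = cos φ sin λ, z = sin φ).
The central angle between the endpoints is δ = arccos(p₁·p₂) ≈ 0.909 rad (52.1°). The total great-circle distance is δ·R ≈ 0.909 × 6371 ≈ 5794 km, so the target fraction is f = 1000/5794 ≈ 0.173.
Interpolate at f ≈ 0.173 with slerp weights a = sin((1−f)δ)/sin δ ≈ 0.866, b = sin(fδ)/sin δ ≈ 0.198.
p = a·p₁ + b·p₂ ≈ (0.166, -0.778, 0.606); φ = arcsin(p_z) ≈ 37.28°, λ = atan2(p_y, p_x) ≈ -77.96°.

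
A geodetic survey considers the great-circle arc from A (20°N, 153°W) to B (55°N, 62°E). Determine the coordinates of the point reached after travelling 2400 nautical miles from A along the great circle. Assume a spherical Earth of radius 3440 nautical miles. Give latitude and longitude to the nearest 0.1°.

Convert each endpoint to a unit vector on the sphere (x = cos φ cos λ, y = cos φ sin λ, z = sin φ).
The central angle between the endpoints is δ = arccos(p₁·p₂) ≈ 1.733 rad (99.3°). The total great-circle distance is δ·R ≈ 1.733 × 3440 ≈ 5961 nmi, so the target fraction is f = 2400/5961 ≈ 0.403.
Interpolate at f ≈ 0.403 with slerp weights a = sin((1−f)δ)/sin δ ≈ 0.871, b = sin(fδ)/sin δ ≈ 0.651.
p = a·p₁ + b·p₂ ≈ (-0.554, -0.042, 0.831); φ = arcsin(p_z) ≈ 56.23°, λ = atan2(p_y, p_x) ≈ -175.66°.

≈ (56.2°N, 175.7°W)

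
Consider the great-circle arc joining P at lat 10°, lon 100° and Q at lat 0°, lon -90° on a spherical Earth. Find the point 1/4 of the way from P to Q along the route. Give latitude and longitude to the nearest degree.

≈ lat 36°, lon 136°

The haversine formula gives a central angle δ ≈ 2.895 rad (165.9°) between the endpoints.
Interpolate at f = 1/4 with slerp weights a = sin((1−f)δ)/sin δ ≈ 3.385, b = sin(fδ)/sin δ ≈ 2.717.
p = a·p₁ + b·p₂ ≈ (-0.579, 0.565, 0.588); φ = arcsin(p_z) ≈ 36.00°, λ = atan2(p_y, p_x) ≈ 135.68°.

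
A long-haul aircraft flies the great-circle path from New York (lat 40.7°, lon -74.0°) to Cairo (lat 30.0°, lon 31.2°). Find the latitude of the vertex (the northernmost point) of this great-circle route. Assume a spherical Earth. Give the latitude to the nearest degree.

≈ 50°

The great circle lies in the plane with unit normal n̂ = (p₁ × p₂)/|p₁ × p₂|.
Here n̂_z ≈ +0.641; the vertex latitude is φ_max = arccos|n̂_z| ≈ 50.1°.
Check via Clairaut: cos φ_max = |cos φ₁| · sin C = cos(40.7°)·sin(57.8°) ≈ 0.641, again giving ≈ 50.1°.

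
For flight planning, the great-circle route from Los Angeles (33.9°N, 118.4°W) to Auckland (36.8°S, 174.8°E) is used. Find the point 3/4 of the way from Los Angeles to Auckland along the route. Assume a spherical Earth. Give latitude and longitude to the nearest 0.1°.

Write both endpoints as unit vectors p₁, p₂ with components (cos φ cos λ, cos φ sin λ, sin φ).
The central angle between the endpoints is δ = arccos(p₁·p₂) ≈ 1.643 rad (94.1°).
Interpolate at f = 3/4 with slerp weights a = sin((1−f)δ)/sin δ ≈ 0.400, b = sin(fδ)/sin δ ≈ 0.946.
p = a·p₁ + b·p₂ ≈ (-0.912, -0.224, -0.343); φ = arcsin(p_z) ≈ -20.07°, λ = atan2(p_y, p_x) ≈ -166.22°.

≈ 20.1°S, 166.2°W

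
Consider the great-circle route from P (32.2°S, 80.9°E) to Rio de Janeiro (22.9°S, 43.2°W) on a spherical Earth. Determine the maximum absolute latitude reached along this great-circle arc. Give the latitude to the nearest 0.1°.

≈ 48.5°S

The great circle lies in the plane with unit normal n̂ = (p₁ × p₂)/|p₁ × p₂|.
Here n̂_z ≈ -0.663; the vertex latitude is φ_max = arccos|n̂_z| ≈ 48.5°.
Check via Clairaut: cos φ_max = |cos φ₁| · sin C = cos(32.2°)·sin(128.4°) ≈ 0.663, again giving ≈ 48.5°.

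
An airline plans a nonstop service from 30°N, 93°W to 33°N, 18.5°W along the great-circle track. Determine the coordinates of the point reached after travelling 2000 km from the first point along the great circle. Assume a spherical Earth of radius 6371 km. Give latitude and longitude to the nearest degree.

≈ 36°N, 73°W

Convert each endpoint to a unit vector on the sphere (x = cos φ cos λ, y = cos φ sin λ, z = sin φ).
The central angle between the endpoints is δ = arccos(p₁·p₂) ≈ 1.086 rad (62.2°). The total great-circle distance is δ·R ≈ 1.086 × 6371 ≈ 6916 km, so the target fraction is f = 2000/6916 ≈ 0.289.
Interpolate at f ≈ 0.289 with slerp weights a = sin((1−f)δ)/sin δ ≈ 0.788, b = sin(fδ)/sin δ ≈ 0.349.
p = a·p₁ + b·p₂ ≈ (0.242, -0.775, 0.584); φ = arcsin(p_z) ≈ 35.75°, λ = atan2(p_y, p_x) ≈ -72.66°.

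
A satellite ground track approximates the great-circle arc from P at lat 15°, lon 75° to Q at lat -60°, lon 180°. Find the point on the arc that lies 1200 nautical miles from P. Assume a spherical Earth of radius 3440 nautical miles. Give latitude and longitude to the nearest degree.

Convert each endpoint to a unit vector on the sphere (x = cos φ cos λ, y = cos φ sin λ, z = sin φ).
The central angle between the endpoints is δ = arccos(p₁·p₂) ≈ 1.927 rad (110.4°). The total great-circle distance is δ·R ≈ 1.927 × 3440 ≈ 6630 nmi, so the target fraction is f = 1200/6630 ≈ 0.181.
Interpolate at f ≈ 0.181 with slerp weights a = sin((1−f)δ)/sin δ ≈ 1.067, b = sin(fδ)/sin δ ≈ 0.365.
p = a·p₁ + b·p₂ ≈ (0.084, 0.996, -0.040); φ = arcsin(p_z) ≈ -2.28°, λ = atan2(p_y, p_x) ≈ 85.15°.

≈ lat -2°, lon 85°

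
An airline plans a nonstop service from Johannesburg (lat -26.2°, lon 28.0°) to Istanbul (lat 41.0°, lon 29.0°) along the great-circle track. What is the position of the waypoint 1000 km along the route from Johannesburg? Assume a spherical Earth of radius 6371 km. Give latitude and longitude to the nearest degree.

Write both endpoints as unit vectors p₁, p₂ with components (cos φ cos λ, cos φ sin λ, sin φ).
The central angle between the endpoints is δ = arccos(p₁·p₂) ≈ 1.173 rad (67.2°). The total great-circle distance is δ·R ≈ 1.173 × 6371 ≈ 7473 km, so the target fraction is f = 1000/7473 ≈ 0.134.
Interpolate at f ≈ 0.134 with slerp weights a = sin((1−f)δ)/sin δ ≈ 0.922, b = sin(fδ)/sin δ ≈ 0.170.
p = a·p₁ + b·p₂ ≈ (0.842, 0.450, -0.296); φ = arcsin(p_z) ≈ -17.21°, λ = atan2(p_y, p_x) ≈ 28.13°.

≈ lat -17°, lon 28°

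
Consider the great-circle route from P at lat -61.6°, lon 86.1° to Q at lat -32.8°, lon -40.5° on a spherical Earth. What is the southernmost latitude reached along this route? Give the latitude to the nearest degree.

≈ -71°

The great circle lies in the plane with unit normal n̂ = (p₁ × p₂)/|p₁ × p₂|.
Here n̂_z ≈ -0.330; the vertex latitude is φ_max = arccos|n̂_z| ≈ 70.7°.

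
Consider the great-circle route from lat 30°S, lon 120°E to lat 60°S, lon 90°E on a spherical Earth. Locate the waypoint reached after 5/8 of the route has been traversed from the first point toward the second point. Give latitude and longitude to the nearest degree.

≈ lat 50°S, lon 105°E

Write both endpoints as unit vectors p₁, p₂ with components (cos φ cos λ, cos φ sin λ, sin φ).
The central angle between the endpoints is δ = arccos(p₁·p₂) ≈ 0.630 rad (36.1°).
Interpolate at f = 5/8 with slerp weights a = sin((1−f)δ)/sin δ ≈ 0.397, b = sin(fδ)/sin δ ≈ 0.651.
p = a·p₁ + b·p₂ ≈ (-0.172, 0.624, -0.763); φ = arcsin(p_z) ≈ -49.69°, λ = atan2(p_y, p_x) ≈ 105.42°.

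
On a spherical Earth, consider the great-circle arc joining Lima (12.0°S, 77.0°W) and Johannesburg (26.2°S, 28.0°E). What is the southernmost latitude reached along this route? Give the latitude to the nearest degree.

The great circle lies in the plane with unit normal n̂ = (p₁ × p₂)/|p₁ × p₂|.
Here n̂_z ≈ +0.856; the vertex latitude is φ_max = arccos|n̂_z| ≈ 31.2°.
Check via Clairaut: cos φ_max = |cos φ₁| · sin C = cos(12.0°)·sin(119.0°) ≈ 0.856, again giving ≈ 31.2°.

≈ 31°S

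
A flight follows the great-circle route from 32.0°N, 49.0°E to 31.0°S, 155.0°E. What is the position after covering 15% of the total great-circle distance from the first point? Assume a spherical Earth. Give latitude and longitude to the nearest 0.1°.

≈ 24.4°N, 67.2°E

From cos δ = sin φ₁ sin φ₂ + cos φ₁ cos φ₂ cos Δλ, the central angle is δ ≈ 2.064 rad (118.2°).
Interpolate at f = 0.15 with slerp weights a = sin((1−f)δ)/sin δ ≈ 1.116, b = sin(fδ)/sin δ ≈ 0.346.
p = a·p₁ + b·p₂ ≈ (0.352, 0.840, 0.413); φ = arcsin(p_z) ≈ 24.42°, λ = atan2(p_y, p_x) ≈ 67.24°.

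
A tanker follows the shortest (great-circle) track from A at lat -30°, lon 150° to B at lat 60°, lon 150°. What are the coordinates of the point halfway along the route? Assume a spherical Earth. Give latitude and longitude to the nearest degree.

≈ lat 15°, lon 150°

Write both endpoints as unit vectors p₁, p₂ with components (cos φ cos λ, cos φ sin λ, sin φ).
The central angle between the endpoints is δ = arccos(p₁·p₂) ≈ 1.571 rad (90.0°).
Interpolate at f = 1/2 with slerp weights a = sin((1−f)δ)/sin δ ≈ 0.707, b = sin(fδ)/sin δ ≈ 0.707.
p = a·p₁ + b·p₂ ≈ (-0.837, 0.483, 0.259); φ = arcsin(p_z) ≈ 15.00°, λ = atan2(p_y, p_x) ≈ 150.00°.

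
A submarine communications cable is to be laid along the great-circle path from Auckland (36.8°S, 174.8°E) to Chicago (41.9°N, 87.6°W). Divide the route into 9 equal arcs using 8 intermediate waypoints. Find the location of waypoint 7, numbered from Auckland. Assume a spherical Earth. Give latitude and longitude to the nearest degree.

≈ (27°N, 114°W)

Write both endpoints as unit vectors p₁, p₂ with components (cos φ cos λ, cos φ sin λ, sin φ).
The central angle between the endpoints is δ = arccos(p₁·p₂) ≈ 2.070 rad (118.6°).
Interpolate at f = 7/9 with slerp weights a = sin((1−f)δ)/sin δ ≈ 0.506, b = sin(fδ)/sin δ ≈ 1.138.
p = a·p₁ + b·p₂ ≈ (-0.368, -0.810, 0.457); φ = arcsin(p_z) ≈ 27.21°, λ = atan2(p_y, p_x) ≈ -114.43°.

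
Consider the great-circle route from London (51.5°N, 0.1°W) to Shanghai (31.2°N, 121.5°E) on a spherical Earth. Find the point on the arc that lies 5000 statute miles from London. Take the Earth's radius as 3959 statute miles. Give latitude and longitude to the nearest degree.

The haversine formula gives a central angle δ ≈ 1.444 rad (82.7°) between the endpoints. The total great-circle distance is δ·R ≈ 1.444 × 3959 ≈ 5717 mi, so the target fraction is f = 5000/5717 ≈ 0.875.
Interpolate at f ≈ 0.875 with slerp weights a = sin((1−f)δ)/sin δ ≈ 0.182, b = sin(fδ)/sin δ ≈ 0.961.
p = a·p₁ + b·p₂ ≈ (-0.316, 0.700, 0.640); φ = arcsin(p_z) ≈ 39.77°, λ = atan2(p_y, p_x) ≈ 114.30°.

≈ 40°N, 114°E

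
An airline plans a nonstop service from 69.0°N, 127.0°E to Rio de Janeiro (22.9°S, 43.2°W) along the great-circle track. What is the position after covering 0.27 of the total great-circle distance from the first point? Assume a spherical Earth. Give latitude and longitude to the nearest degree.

≈ 74°N, 26°W

The haversine formula gives a central angle δ ≈ 2.330 rad (133.5°) between the endpoints.
Interpolate at f = 0.27 with slerp weights a = sin((1−f)δ)/sin δ ≈ 1.367, b = sin(fδ)/sin δ ≈ 0.812.
p = a·p₁ + b·p₂ ≈ (0.250, -0.120, 0.961); φ = arcsin(p_z) ≈ 73.89°, λ = atan2(p_y, p_x) ≈ -25.71°.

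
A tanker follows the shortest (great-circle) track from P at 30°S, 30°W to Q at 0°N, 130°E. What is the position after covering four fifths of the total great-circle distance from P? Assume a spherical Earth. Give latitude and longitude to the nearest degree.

The haversine formula gives a central angle δ ≈ 2.521 rad (144.5°) between the endpoints.
Interpolate at f = 4/5 with slerp weights a = sin((1−f)δ)/sin δ ≈ 0.831, b = sin(fδ)/sin δ ≈ 1.552.
p = a·p₁ + b·p₂ ≈ (-0.374, 0.829, -0.416); φ = arcsin(p_z) ≈ -24.56°, λ = atan2(p_y, p_x) ≈ 114.29°.

≈ 25°S, 114°E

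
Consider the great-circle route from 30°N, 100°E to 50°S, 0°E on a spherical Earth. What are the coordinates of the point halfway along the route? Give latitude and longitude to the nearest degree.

Write both endpoints as unit vectors p₁, p₂ with components (cos φ cos λ, cos φ sin λ, sin φ).
The central angle between the endpoints is δ = arccos(p₁·p₂) ≈ 2.071 rad (118.7°).
Interpolate at f = 1/2 with slerp weights a = sin((1−f)δ)/sin δ ≈ 0.980, b = sin(fδ)/sin δ ≈ 0.980.
p = a·p₁ + b·p₂ ≈ (0.483, 0.836, -0.261); φ = arcsin(p_z) ≈ -15.12°, λ = atan2(p_y, p_x) ≈ 60.00°.

≈ 15°S, 60°E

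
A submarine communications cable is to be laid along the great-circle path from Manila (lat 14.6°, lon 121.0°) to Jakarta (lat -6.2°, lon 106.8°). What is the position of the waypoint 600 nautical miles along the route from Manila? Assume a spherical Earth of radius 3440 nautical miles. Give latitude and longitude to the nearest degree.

≈ lat 6°, lon 115°

From cos δ = sin φ₁ sin φ₂ + cos φ₁ cos φ₂ cos Δλ, the central angle is δ ≈ 0.438 rad (25.1°). The total great-circle distance is δ·R ≈ 0.438 × 3440 ≈ 1508 nmi, so the target fraction is f = 600/1508 ≈ 0.398.
Interpolate at f ≈ 0.398 with slerp weights a = sin((1−f)δ)/sin δ ≈ 0.615, b = sin(fδ)/sin δ ≈ 0.409.
p = a·p₁ + b·p₂ ≈ (-0.424, 0.899, 0.111); φ = arcsin(p_z) ≈ 6.36°, λ = atan2(p_y, p_x) ≈ 115.24°.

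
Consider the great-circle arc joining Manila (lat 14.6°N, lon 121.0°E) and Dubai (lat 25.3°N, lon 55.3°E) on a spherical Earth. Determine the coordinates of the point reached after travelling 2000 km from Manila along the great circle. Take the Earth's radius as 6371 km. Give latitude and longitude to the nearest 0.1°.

Write both endpoints as unit vectors p₁, p₂ with components (cos φ cos λ, cos φ sin λ, sin φ).
The central angle between the endpoints is δ = arccos(p₁·p₂) ≈ 1.084 rad (62.1°). The total great-circle distance is δ·R ≈ 1.084 × 6371 ≈ 6906 km, so the target fraction is f = 2000/6906 ≈ 0.290.
Interpolate at f ≈ 0.290 with slerp weights a = sin((1−f)δ)/sin δ ≈ 0.788, b = sin(fδ)/sin δ ≈ 0.349.
p = a·p₁ + b·p₂ ≈ (-0.213, 0.913, 0.348); φ = arcsin(p_z) ≈ 20.36°, λ = atan2(p_y, p_x) ≈ 103.12°.

≈ lat 20.4°N, lon 103.1°E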